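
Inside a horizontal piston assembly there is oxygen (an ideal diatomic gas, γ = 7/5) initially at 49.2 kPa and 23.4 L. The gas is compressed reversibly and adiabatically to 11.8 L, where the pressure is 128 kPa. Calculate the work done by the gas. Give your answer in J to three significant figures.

Adiabatic: W = (P₁V₁ − P₂V₂)/(γ − 1) with γ = 7/5.
P₁V₁ = 1151 J, P₂V₂ = 1510 J.
W = (1151 − 1510) / 0.4 = -897.8 J.

W ≈ -898 J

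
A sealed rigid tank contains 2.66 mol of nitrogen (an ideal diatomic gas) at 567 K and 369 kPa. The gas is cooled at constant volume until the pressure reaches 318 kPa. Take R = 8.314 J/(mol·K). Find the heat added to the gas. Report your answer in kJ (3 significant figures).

Q ≈ -4.33 kJ

Constant volume ⇒ W = 0, so Q = ΔU = nCᵥΔT with Cᵥ = 5R/2 = 20.79 J/(mol·K).
At constant V, T₂/T₁ = P₂/P₁ ⇒ ΔT = T₁(P₂/P₁ − 1) = 567·(318/369 − 1) = -78.37 K.
ΔU = (2.66)(20.79)(-78.37) = -4333 J.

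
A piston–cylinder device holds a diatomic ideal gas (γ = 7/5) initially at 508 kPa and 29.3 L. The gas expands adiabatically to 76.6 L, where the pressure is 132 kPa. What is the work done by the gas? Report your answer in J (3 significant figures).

W ≈ 11900 J

Adiabatic: W = (P₁V₁ − P₂V₂)/(γ − 1) with γ = 7/5.
P₁V₁ = 14884 J, P₂V₂ = 10111 J.
W = (14884 − 10111) / 0.4 = 11933 J.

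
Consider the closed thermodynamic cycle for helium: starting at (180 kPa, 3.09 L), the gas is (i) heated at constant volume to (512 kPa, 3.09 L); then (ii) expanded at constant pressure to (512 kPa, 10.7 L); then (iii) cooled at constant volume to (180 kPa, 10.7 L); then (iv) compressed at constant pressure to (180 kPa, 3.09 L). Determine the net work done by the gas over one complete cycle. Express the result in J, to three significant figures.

W_net ≈ 2530 J

Constant-volume legs do no work.
W(ii) = (512)(10.7 − 3.09) = 3896 J; W(iv) = (180)(3.09 − 10.7) = -1370 J.
W_net = 3896 − 1370 = 2527 J (the clockwise enclosed area).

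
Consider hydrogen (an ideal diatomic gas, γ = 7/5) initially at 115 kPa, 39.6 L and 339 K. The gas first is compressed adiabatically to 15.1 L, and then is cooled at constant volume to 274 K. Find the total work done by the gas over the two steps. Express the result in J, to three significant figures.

Step 1 (adiabatic): W = (P₁V₁ − P₂V₂)/(γ−1) = (4554 − 6697)/0.4 = -5358 J.
Step 2 (isochoric): W = 0 (constant volume).
W_total = -5358 + 0 = -5358 J.

W_total ≈ -5360 J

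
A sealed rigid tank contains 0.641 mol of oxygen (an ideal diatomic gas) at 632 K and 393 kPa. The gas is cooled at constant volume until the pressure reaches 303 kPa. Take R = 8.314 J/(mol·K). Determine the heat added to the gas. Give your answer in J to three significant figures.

Constant volume ⇒ W = 0, so Q = ΔU = nCᵥΔT with Cᵥ = 5R/2 = 20.79 J/(mol·K).
At constant V, T₂/T₁ = P₂/P₁ ⇒ ΔT = T₁(P₂/P₁ − 1) = 632·(303/393 − 1) = -144.7 K.
ΔU = (0.641)(20.79)(-144.7) = -1928 J.

Q ≈ -1930 J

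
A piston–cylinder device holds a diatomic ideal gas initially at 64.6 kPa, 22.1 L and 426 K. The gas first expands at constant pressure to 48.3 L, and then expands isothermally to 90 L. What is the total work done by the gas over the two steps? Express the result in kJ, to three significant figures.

Step 1 (isobaric): W = PΔV = (64.6 kPa)(48.3 − 22.1 L) = 1693 J.
After step 1: P = 64.6 kPa, V = 48.3 L, T = 931 K.
Step 2 (isothermal): W = P₁V₁ ln(V₂/V₁) = (3120) ln(90/48.3) = 1942 J.
W_total = 1693 + 1942 = 3634 J.

W_total ≈ 3.63 kJ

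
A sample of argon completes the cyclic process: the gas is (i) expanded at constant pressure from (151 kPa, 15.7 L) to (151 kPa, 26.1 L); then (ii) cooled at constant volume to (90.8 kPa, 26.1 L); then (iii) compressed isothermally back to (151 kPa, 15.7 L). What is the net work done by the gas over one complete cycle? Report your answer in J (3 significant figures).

Leg (i): W = PΔV = (151)(26.1 − 15.7) = 1570 J.
Leg (ii): W = 0.
Leg (iii): W = PᵢVᵢ ln(V_f/Vᵢ) = (2370) ln(15.7/26.1) = -1205 J.
W_net = 1570 − 1205 = 365.9 J.

W_net ≈ 366 J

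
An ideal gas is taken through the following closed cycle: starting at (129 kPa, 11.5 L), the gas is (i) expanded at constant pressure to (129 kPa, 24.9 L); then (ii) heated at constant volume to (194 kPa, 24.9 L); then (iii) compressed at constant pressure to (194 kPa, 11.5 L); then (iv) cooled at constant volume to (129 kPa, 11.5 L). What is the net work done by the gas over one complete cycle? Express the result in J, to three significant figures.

W_net ≈ -871 J

Constant-volume legs do no work.
W(i) = (129)(24.9 − 11.5) = 1729 J; W(iii) = (194)(11.5 − 24.9) = -2600 J.
W_net = 1729 − 2600 = -871 J (the counter-clockwise enclosed area).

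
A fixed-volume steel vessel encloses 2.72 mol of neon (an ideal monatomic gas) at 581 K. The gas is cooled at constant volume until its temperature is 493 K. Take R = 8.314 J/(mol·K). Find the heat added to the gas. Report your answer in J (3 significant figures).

Q ≈ -2990 J

Constant volume ⇒ W = 0, so Q = ΔU = nCᵥΔT with Cᵥ = 3R/2 = 12.47 J/(mol·K).
ΔU = (2.72)(12.47)(493 − 581) = -2985 J.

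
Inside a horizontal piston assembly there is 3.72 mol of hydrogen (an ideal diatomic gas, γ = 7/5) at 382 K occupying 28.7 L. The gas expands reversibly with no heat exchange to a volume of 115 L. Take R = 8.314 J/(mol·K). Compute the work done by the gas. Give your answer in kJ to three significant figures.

W ≈ 12.6 kJ

Adiabatic: TV^(γ−1) = const with γ = 7/5.
T₂ = T₁ (V₁/V₂)^(γ−1) = 382 × (28.7/115)^0.4 = 382 × 0.5739 = 219.2 K.
W_by = nCᵥ(T₁ − T₂) = (3.72)(20.79)(382 − 219.2) = 12584 J.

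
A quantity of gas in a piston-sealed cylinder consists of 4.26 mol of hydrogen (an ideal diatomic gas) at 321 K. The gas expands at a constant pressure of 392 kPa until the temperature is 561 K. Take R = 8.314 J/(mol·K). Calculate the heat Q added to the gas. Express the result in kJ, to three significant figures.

Q ≈ 29.8 kJ

Isobaric: W = nRΔT = (4.26)(8.314)(240) = 8500 J.
ΔU = nCᵥΔT with Cᵥ = 5R/2: ΔU = (4.26)(20.79)(240) = 21251 J.
Q = ΔU + W = 21251 + 8500 = 29751 J.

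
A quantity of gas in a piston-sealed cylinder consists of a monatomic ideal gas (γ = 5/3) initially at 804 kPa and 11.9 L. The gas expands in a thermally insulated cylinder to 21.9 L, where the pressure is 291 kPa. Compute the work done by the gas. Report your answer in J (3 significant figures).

W ≈ 4790 J

Adiabatic: W = (P₁V₁ − P₂V₂)/(γ − 1) with γ = 5/3.
P₁V₁ = 9568 J, P₂V₂ = 6373 J.
W = (9568 − 6373) / 0.6667 = 4792 J.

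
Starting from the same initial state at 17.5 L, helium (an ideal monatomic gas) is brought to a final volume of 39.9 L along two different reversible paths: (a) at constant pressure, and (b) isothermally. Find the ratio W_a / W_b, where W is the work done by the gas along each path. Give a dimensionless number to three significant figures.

Path (a) isobaric: W = P₁(V₂ − V₁) → W_a/(P₁V₁) = 1.28.
Path (b) isothermal: W = P₁V₁ ln(V₂/V₁) → W_b/(P₁V₁) = 0.8242.
W_a / W_b = 1.28 / 0.8242 = 1.553.

W_a / W_b ≈ 1.55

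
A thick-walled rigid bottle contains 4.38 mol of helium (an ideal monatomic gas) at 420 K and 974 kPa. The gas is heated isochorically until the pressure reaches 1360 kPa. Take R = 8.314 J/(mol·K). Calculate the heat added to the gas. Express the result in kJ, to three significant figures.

Q ≈ 9.09 kJ

Constant volume ⇒ W = 0, so Q = ΔU = nCᵥΔT with Cᵥ = 3R/2 = 12.47 J/(mol·K).
At constant V, T₂/T₁ = P₂/P₁ ⇒ ΔT = T₁(P₂/P₁ − 1) = 420·(1360/974 − 1) = 166.4 K.
ΔU = (4.38)(12.47)(166.4) = 9092 J.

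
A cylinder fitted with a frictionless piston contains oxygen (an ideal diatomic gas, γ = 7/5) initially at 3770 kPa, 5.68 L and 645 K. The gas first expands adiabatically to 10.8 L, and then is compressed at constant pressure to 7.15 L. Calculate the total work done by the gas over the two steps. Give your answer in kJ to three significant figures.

Step 1 (adiabatic): W = (P₁V₁ − P₂V₂)/(γ−1) = (21414 − 16560)/0.4 = 12134 J.
After step 1: P = 1533 kPa, V = 10.8 L, T = 498.8 K.
Step 2 (isobaric): W = PΔV = (1533 kPa)(7.15 − 10.8 L) = -5597 J.
W_total = 12134 − 5597 = 6537 J.

W_total ≈ 6.54 kJ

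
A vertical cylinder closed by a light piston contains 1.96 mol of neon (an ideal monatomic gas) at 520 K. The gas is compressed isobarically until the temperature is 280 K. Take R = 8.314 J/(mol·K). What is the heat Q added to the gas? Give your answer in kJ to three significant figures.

Q ≈ -9.78 kJ

Isobaric: W = nRΔT = (1.96)(8.314)(-240) = -3911 J.
ΔU = nCᵥΔT with Cᵥ = 3R/2: ΔU = (1.96)(12.47)(-240) = -5866 J.
Q = ΔU + W = -5866 − 3911 = -9777 J.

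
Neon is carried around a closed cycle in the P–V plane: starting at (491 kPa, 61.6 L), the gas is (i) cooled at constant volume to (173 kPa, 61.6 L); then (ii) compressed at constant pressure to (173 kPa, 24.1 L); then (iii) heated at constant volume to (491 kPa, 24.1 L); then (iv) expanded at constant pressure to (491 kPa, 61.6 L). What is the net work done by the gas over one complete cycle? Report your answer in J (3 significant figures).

Constant-volume legs do no work.
W(ii) = (173)(24.1 − 61.6) = -6488 J; W(iv) = (491)(61.6 − 24.1) = 18412 J.
W_net = -6488 + 18412 = 11925 J (the clockwise enclosed area).

W_net ≈ 11900 J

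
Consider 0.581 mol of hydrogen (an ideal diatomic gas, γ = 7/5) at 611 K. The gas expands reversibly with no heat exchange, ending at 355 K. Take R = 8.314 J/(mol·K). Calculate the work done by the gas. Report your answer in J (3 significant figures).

Adiabatic ⇒ Q = 0, so W_by = −ΔU = nCᵥ(T₁ − T₂).
Cᵥ = 5R/2 = 20.79 J/(mol·K).
W = (0.581)(20.79)(611 − 355) = 3091 J.

W ≈ 3090 J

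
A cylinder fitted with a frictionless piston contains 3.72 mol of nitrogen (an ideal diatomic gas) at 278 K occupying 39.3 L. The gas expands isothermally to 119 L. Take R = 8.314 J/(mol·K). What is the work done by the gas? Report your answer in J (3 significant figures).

W ≈ 9530 J

Isothermal: W = nRT ln(V₂/V₁).
W = (3.72)(8.314)(278) × ln(119/39.3)
  = 8598 × 1.108
W_by_gas = 9526 J.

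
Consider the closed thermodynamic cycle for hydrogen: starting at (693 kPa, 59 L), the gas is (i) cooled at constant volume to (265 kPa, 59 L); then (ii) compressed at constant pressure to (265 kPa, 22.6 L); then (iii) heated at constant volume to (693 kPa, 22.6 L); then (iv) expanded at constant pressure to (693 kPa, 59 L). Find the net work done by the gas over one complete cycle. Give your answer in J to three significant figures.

Constant-volume legs do no work.
W(ii) = (265)(22.6 − 59) = -9646 J; W(iv) = (693)(59 − 22.6) = 25225 J.
W_net = -9646 + 25225 = 15579 J (the clockwise enclosed area).

W_net ≈ 15600 J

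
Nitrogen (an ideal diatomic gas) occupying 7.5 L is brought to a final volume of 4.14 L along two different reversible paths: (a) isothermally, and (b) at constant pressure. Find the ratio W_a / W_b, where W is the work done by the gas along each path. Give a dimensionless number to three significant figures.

Path (a) isothermal: W = P₁V₁ ln(V₂/V₁) → W_a/(P₁V₁) = -0.5942.
Path (b) isobaric: W = P₁(V₂ − V₁) → W_b/(P₁V₁) = -0.448.
W_a / W_b = -0.5942 / -0.448 = 1.326.

W_a / W_b ≈ 1.33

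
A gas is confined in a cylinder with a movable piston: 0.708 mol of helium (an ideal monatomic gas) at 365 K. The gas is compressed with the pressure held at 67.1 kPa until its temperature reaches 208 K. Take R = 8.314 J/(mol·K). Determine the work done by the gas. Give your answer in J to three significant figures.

Isobaric: W = P ΔV = nR ΔT.
W = (0.708)(8.314)(208 − 365) = -924.2 J.

W ≈ -924 J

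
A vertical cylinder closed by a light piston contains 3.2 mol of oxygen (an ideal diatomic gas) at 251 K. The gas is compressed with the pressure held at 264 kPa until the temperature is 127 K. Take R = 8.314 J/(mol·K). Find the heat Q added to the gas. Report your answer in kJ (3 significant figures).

Q ≈ -11.5 kJ

Isobaric: W = nRΔT = (3.2)(8.314)(-124) = -3299 J.
ΔU = nCᵥΔT with Cᵥ = 5R/2: ΔU = (3.2)(20.79)(-124) = -8247 J.
Q = ΔU + W = -8247 − 3299 = -11546 J.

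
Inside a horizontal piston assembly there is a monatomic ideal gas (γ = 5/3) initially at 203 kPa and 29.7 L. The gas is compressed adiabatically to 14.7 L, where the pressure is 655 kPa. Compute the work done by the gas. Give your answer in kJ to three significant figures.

Adiabatic: W = (P₁V₁ − P₂V₂)/(γ − 1) with γ = 5/3.
P₁V₁ = 6029 J, P₂V₂ = 9628 J.
W = (6029 − 9628) / 0.6667 = -5399 J.

W ≈ -5.40 kJ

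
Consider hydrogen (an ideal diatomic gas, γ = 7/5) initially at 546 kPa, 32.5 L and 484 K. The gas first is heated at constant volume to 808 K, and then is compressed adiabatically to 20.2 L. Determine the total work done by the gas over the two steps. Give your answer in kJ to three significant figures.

Step 1 (isochoric): W = 0 (constant volume).
After step 1: P = 911.5 kPa (V unchanged).
Step 2 (adiabatic): W = (P₁V₁ − P₂V₂)/(γ−1) = (29624 − 35831)/0.4 = -15517 J.
W_total = 0 − 15517 = -15517 J.

W_total ≈ -15.5 kJ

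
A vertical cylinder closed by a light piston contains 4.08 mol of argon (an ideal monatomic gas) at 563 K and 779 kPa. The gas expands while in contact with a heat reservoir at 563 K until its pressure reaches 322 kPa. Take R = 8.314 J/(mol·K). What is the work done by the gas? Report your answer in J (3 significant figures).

W ≈ 16900 J

Isothermal process: W = nRT ln(V₂/V₁) = nRT ln(P₁/P₂).
W = (4.08)(8.314)(563) × ln(779/322)
  = 19098 × ln(2.419) = 19098 × 0.8835
W_by_gas = 16872 J.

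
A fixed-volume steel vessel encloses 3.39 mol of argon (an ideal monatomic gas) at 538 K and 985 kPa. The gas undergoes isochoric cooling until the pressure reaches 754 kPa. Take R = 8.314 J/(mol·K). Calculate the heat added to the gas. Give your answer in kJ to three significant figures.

Q ≈ -5.33 kJ

Constant volume ⇒ W = 0, so Q = ΔU = nCᵥΔT with Cᵥ = 3R/2 = 12.47 J/(mol·K).
At constant V, T₂/T₁ = P₂/P₁ ⇒ ΔT = T₁(P₂/P₁ − 1) = 538·(754/985 − 1) = -126.2 K.
ΔU = (3.39)(12.47)(-126.2) = -5334 J.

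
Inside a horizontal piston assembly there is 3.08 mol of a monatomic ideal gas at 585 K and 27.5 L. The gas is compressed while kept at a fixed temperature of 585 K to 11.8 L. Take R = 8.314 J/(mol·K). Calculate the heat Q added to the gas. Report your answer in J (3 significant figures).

Q ≈ -12700 J

Isothermal ⇒ ΔU = 0, so Q = W = nRT ln(V₂/V₁).
Q = (3.08)(8.314)(585) ln(11.8/27.5) = 14980 × -0.8461 = -12675 J.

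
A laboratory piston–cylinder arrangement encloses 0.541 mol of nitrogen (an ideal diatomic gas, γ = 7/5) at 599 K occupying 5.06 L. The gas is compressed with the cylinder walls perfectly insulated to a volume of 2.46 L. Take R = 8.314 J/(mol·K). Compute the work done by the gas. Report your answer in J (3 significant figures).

W ≈ -2250 J

Adiabatic: TV^(γ−1) = const with γ = 7/5.
T₂ = T₁ (V₁/V₂)^(γ−1) = 599 × (5.06/2.46)^0.4 = 599 × 1.334 = 799.3 K.
W_by = nCᵥ(T₁ − T₂) = (0.541)(20.79)(599 − 799.3) = -2252 J.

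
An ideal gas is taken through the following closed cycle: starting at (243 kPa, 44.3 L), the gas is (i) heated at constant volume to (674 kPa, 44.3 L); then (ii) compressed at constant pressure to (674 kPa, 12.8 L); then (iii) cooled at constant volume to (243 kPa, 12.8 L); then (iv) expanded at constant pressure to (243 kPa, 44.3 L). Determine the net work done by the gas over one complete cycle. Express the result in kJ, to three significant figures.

W_net ≈ -13.6 kJ

Constant-volume legs do no work.
W(ii) = (674)(12.8 − 44.3) = -21231 J; W(iv) = (243)(44.3 − 12.8) = 7654 J.
W_net = -21231 + 7654 = -13576 J (the counter-clockwise enclosed area).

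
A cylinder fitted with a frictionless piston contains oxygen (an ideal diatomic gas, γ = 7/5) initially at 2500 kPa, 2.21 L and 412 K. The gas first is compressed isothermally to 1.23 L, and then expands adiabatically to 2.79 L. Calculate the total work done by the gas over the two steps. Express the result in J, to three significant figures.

W_total ≈ 621 J

Step 1 (isothermal): W = P₁V₁ ln(V₂/V₁) = (5525) ln(1.23/2.21) = -3238 J.
After step 1: P = 4492 kPa, V = 1.23 L, T = 412 K.
Step 2 (adiabatic): W = (P₁V₁ − P₂V₂)/(γ−1) = (5525 − 3982)/0.4 = 3859 J.
W_total = -3238 + 3859 = 621.1 J.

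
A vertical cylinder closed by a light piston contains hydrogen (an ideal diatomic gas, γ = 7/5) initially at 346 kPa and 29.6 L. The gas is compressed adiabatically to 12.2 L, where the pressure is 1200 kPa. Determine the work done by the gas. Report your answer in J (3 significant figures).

Adiabatic: W = (P₁V₁ − P₂V₂)/(γ − 1) with γ = 7/5.
P₁V₁ = 10242 J, P₂V₂ = 14640 J.
W = (10242 − 14640) / 0.4 = -10996 J.

W ≈ -11000 J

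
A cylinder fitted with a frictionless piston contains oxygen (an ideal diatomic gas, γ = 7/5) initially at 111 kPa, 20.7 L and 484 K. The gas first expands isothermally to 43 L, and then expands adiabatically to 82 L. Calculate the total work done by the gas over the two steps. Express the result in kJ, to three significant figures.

W_total ≈ 2.99 kJ

Step 1 (isothermal): W = P₁V₁ ln(V₂/V₁) = (2298) ln(43/20.7) = 1680 J.
After step 1: P = 53.43 kPa, V = 43 L, T = 484 K.
Step 2 (adiabatic): W = (P₁V₁ − P₂V₂)/(γ−1) = (2298 − 1775)/0.4 = 1307 J.
W_total = 1680 + 1307 = 2987 J.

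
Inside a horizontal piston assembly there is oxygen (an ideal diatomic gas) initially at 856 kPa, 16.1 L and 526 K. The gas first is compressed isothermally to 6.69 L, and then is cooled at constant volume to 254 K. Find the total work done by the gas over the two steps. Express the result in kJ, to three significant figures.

W_total ≈ -12.1 kJ

Step 1 (isothermal): W = P₁V₁ ln(V₂/V₁) = (13782) ln(6.69/16.1) = -12103 J.
Step 2 (isochoric): W = 0 (constant volume).
W_total = -12103 + 0 = -12103 J.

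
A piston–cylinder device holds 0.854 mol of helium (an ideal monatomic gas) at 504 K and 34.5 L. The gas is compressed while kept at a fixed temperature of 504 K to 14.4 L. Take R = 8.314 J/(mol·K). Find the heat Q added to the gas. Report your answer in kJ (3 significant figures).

Q ≈ -3.13 kJ

Isothermal ⇒ ΔU = 0, so Q = W = nRT ln(V₂/V₁).
Q = (0.854)(8.314)(504) ln(14.4/34.5) = 3578 × -0.8737 = -3127 J.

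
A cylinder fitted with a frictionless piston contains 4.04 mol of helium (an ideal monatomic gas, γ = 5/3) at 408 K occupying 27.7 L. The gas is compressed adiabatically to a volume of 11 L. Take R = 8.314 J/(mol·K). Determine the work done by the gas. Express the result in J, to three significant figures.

Adiabatic: TV^(γ−1) = const with γ = 5/3.
T₂ = T₁ (V₁/V₂)^(γ−1) = 408 × (27.7/11)^0.667 = 408 × 1.851 = 755.2 K.
W_by = nCᵥ(T₁ − T₂) = (4.04)(12.47)(408 − 755.2) = -17492 J.

W ≈ -17500 J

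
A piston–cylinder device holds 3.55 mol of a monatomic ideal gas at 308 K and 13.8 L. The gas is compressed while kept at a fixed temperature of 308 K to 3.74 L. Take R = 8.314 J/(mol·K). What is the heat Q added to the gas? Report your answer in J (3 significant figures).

Q ≈ -11900 J

Isothermal ⇒ ΔU = 0, so Q = W = nRT ln(V₂/V₁).
Q = (3.55)(8.314)(308) ln(3.74/13.8) = 9091 × -1.306 = -11868 J.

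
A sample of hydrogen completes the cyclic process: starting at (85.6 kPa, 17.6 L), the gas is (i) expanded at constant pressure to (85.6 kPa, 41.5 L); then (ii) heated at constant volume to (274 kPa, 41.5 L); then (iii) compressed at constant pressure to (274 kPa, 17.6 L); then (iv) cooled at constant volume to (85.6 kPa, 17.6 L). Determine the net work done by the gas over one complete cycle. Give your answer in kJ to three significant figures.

W_net ≈ -4.50 kJ

Constant-volume legs do no work.
W(i) = (85.6)(41.5 − 17.6) = 2046 J; W(iii) = (274)(17.6 − 41.5) = -6549 J.
W_net = 2046 − 6549 = -4503 J (the counter-clockwise enclosed area).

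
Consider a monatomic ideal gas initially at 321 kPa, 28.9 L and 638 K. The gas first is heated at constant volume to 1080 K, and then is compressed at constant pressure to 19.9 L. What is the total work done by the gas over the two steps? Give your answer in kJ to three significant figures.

Step 1 (isochoric): W = 0 (constant volume).
After step 1: P = 543.4 kPa (V unchanged).
Step 2 (isobaric): W = PΔV = (543.4 kPa)(19.9 − 28.9 L) = -4890 J.
W_total = 0 − 4890 = -4890 J.

W_total ≈ -4.89 kJ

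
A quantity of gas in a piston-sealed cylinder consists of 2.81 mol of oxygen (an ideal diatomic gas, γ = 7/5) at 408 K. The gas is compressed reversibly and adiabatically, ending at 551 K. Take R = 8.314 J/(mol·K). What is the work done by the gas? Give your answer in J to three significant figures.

W ≈ -8350 J

Adiabatic ⇒ Q = 0, so W_by = −ΔU = nCᵥ(T₁ − T₂).
Cᵥ = 5R/2 = 20.79 J/(mol·K).
W = (2.81)(20.79)(408 − 551) = -8352 J.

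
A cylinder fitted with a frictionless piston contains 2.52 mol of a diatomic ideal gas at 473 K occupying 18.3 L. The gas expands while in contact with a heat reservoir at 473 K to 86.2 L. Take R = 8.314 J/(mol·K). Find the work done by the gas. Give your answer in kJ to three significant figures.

W ≈ 15.4 kJ

Isothermal: W = nRT ln(V₂/V₁).
W = (2.52)(8.314)(473) × ln(86.2/18.3)
  = 9910 × 1.55
W_by_gas = 15358 J.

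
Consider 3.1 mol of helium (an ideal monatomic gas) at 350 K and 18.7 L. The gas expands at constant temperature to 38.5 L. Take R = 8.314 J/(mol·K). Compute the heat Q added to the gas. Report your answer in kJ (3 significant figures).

Isothermal ⇒ ΔU = 0, so Q = W = nRT ln(V₂/V₁).
Q = (3.1)(8.314)(350) ln(38.5/18.7) = 9021 × 0.7221 = 6514 J.

Q ≈ 6.51 kJ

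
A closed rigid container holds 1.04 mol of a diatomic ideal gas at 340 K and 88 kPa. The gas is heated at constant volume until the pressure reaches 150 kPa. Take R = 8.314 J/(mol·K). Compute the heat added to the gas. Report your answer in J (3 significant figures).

Q ≈ 5180 J

Constant volume ⇒ W = 0, so Q = ΔU = nCᵥΔT with Cᵥ = 5R/2 = 20.79 J/(mol·K).
At constant V, T₂/T₁ = P₂/P₁ ⇒ ΔT = T₁(P₂/P₁ − 1) = 340·(150/88 − 1) = 239.5 K.
ΔU = (1.04)(20.79)(239.5) = 5178 J.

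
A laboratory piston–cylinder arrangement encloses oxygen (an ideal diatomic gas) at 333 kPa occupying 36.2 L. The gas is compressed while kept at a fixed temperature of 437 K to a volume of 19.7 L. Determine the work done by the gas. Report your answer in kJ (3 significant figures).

Isothermal: W = nRT ln(V₂/V₁) = P₁V₁ ln(V₂/V₁).
P₁V₁ = (333 kPa)(36.2 L) = 12055 J.
W = 12055 × ln(19.7/36.2) = 12055 × -0.6084
W_by_gas = -7335 J.

W ≈ -7.33 kJ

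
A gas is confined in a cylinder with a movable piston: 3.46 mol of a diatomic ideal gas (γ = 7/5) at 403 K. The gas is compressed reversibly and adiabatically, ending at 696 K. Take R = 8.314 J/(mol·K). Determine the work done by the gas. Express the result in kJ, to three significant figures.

Adiabatic ⇒ Q = 0, so W_by = −ΔU = nCᵥ(T₁ − T₂).
Cᵥ = 5R/2 = 20.79 J/(mol·K).
W = (3.46)(20.79)(403 − 696) = -21071 J.

W ≈ -21.1 kJ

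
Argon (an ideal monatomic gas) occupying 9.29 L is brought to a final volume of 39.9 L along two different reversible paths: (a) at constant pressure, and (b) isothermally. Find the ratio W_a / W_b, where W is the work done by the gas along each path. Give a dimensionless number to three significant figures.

W_a / W_b ≈ 2.26

Path (a) isobaric: W = P₁(V₂ − V₁) → W_a/(P₁V₁) = 3.295.
Path (b) isothermal: W = P₁V₁ ln(V₂/V₁) → W_b/(P₁V₁) = 1.457.
W_a / W_b = 3.295 / 1.457 = 2.261.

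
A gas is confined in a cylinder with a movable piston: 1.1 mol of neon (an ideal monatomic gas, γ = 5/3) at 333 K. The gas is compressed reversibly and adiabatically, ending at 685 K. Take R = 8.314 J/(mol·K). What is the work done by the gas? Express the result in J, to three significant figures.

Adiabatic ⇒ Q = 0, so W_by = −ΔU = nCᵥ(T₁ − T₂).
Cᵥ = 3R/2 = 12.47 J/(mol·K).
W = (1.1)(12.47)(333 − 685) = -4829 J.

W ≈ -4830 J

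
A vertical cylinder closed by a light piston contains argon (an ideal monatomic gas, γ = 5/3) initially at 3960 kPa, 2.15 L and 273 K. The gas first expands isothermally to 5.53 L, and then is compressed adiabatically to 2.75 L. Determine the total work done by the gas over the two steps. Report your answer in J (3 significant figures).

Step 1 (isothermal): W = P₁V₁ ln(V₂/V₁) = (8514) ln(5.53/2.15) = 8043 J.
After step 1: P = 1540 kPa, V = 5.53 L, T = 273 K.
Step 2 (adiabatic): W = (P₁V₁ − P₂V₂)/(γ−1) = (8514 − 13564)/0.667 = -7575 J.
W_total = 8043 − 7575 = 468 J.

W_total ≈ 468 J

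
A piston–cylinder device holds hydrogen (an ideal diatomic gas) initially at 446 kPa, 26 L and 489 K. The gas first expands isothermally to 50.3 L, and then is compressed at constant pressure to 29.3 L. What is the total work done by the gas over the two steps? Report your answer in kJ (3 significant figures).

Step 1 (isothermal): W = P₁V₁ ln(V₂/V₁) = (11596) ln(50.3/26) = 7652 J.
After step 1: P = 230.5 kPa, V = 50.3 L, T = 489 K.
Step 2 (isobaric): W = PΔV = (230.5 kPa)(29.3 − 50.3 L) = -4841 J.
W_total = 7652 − 4841 = 2811 J.

W_total ≈ 2.81 kJ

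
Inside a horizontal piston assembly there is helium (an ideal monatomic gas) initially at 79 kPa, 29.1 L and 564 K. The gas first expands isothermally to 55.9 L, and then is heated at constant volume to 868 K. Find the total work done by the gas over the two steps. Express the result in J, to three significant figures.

W_total ≈ 1500 J

Step 1 (isothermal): W = P₁V₁ ln(V₂/V₁) = (2299) ln(55.9/29.1) = 1501 J.
Step 2 (isochoric): W = 0 (constant volume).
W_total = 1501 + 0 = 1501 J.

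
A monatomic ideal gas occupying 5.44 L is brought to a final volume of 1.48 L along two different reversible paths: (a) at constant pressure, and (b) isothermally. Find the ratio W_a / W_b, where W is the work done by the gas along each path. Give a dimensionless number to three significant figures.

W_a / W_b ≈ 0.559

Path (a) isobaric: W = P₁(V₂ − V₁) → W_a/(P₁V₁) = -0.7279.
Path (b) isothermal: W = P₁V₁ ln(V₂/V₁) → W_b/(P₁V₁) = -1.302.
W_a / W_b = -0.7279 / -1.302 = 0.5592.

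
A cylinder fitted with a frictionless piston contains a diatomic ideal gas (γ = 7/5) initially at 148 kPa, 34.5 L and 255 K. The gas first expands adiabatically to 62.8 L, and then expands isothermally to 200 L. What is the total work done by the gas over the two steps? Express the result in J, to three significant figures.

Step 1 (adiabatic): W = (P₁V₁ − P₂V₂)/(γ−1) = (5106 − 4018)/0.4 = 2720 J.
After step 1: P = 63.98 kPa, V = 62.8 L, T = 200.7 K.
Step 2 (isothermal): W = P₁V₁ ln(V₂/V₁) = (4018) ln(200/62.8) = 4654 J.
W_total = 2720 + 4654 = 7374 J.

W_total ≈ 7370 J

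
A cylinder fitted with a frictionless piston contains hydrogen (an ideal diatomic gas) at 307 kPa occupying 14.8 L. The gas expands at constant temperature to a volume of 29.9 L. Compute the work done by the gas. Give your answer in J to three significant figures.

W ≈ 3200 J

Isothermal: W = nRT ln(V₂/V₁) = P₁V₁ ln(V₂/V₁).
P₁V₁ = (307 kPa)(14.8 L) = 4544 J.
W = 4544 × ln(29.9/14.8) = 4544 × 0.7032
W_by_gas = 3195 J.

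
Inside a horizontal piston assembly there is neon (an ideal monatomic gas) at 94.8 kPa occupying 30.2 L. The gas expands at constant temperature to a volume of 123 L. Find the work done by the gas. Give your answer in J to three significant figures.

Isothermal: W = nRT ln(V₂/V₁) = P₁V₁ ln(V₂/V₁).
P₁V₁ = (94.8 kPa)(30.2 L) = 2863 J.
W = 2863 × ln(123/30.2) = 2863 × 1.404
W_by_gas = 4021 J.

W ≈ 4020 J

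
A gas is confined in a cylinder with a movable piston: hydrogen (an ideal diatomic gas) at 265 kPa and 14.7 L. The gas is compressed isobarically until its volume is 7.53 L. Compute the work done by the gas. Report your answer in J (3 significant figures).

W ≈ -1900 J

Isobaric: W = P ΔV.
W = (265 kPa)(7.53 − 14.7 L) = (265)(-7.17) = -1900 J.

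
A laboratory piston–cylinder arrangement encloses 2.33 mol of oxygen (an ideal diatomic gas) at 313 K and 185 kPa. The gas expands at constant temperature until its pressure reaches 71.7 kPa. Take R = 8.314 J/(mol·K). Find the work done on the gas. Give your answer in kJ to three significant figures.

W ≈ -5.75 kJ

Isothermal process: W = nRT ln(V₂/V₁) = nRT ln(P₁/P₂).
W = (2.33)(8.314)(313) × ln(185/71.7)
  = 6063 × ln(2.58) = 6063 × 0.9479
W_by_gas = 5747 J; work on gas = −W_by = -5747 J.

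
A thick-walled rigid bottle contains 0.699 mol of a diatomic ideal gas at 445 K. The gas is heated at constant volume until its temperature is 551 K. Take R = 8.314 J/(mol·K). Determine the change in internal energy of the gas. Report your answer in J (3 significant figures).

Constant volume ⇒ W = 0, so Q = ΔU = nCᵥΔT with Cᵥ = 5R/2 = 20.79 J/(mol·K).
ΔU = (0.699)(20.79)(551 − 445) = 1540 J.

ΔU ≈ 1540 J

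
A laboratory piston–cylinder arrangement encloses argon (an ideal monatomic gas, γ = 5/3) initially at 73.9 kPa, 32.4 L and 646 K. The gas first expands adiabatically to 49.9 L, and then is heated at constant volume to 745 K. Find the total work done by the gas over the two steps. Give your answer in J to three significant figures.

W_total ≈ 898 J

Step 1 (adiabatic): W = (P₁V₁ − P₂V₂)/(γ−1) = (2394 − 1795)/0.667 = 898.5 J.
Step 2 (isochoric): W = 0 (constant volume).
W_total = 898.5 + 0 = 898.5 J.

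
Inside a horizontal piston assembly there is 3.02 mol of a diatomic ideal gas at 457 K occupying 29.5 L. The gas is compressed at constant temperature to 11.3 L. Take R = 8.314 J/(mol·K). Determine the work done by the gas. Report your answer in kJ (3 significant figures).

W ≈ -11.0 kJ

Isothermal: W = nRT ln(V₂/V₁).
W = (3.02)(8.314)(457) × ln(11.3/29.5)
  = 11474 × -0.9596
W_by_gas = -11011 J.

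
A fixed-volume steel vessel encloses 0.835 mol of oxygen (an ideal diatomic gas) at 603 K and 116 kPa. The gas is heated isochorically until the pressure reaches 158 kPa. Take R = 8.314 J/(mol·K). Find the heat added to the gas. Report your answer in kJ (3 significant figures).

Constant volume ⇒ W = 0, so Q = ΔU = nCᵥΔT with Cᵥ = 5R/2 = 20.79 J/(mol·K).
At constant V, T₂/T₁ = P₂/P₁ ⇒ ΔT = T₁(P₂/P₁ − 1) = 603·(158/116 − 1) = 218.3 K.
ΔU = (0.835)(20.79)(218.3) = 3789 J.

Q ≈ 3.79 kJ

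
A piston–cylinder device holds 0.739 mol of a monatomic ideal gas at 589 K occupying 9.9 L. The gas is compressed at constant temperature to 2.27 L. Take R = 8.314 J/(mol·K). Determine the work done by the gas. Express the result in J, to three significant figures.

Isothermal: W = nRT ln(V₂/V₁).
W = (0.739)(8.314)(589) × ln(2.27/9.9)
  = 3619 × -1.473
W_by_gas = -5330 J.

W ≈ -5330 J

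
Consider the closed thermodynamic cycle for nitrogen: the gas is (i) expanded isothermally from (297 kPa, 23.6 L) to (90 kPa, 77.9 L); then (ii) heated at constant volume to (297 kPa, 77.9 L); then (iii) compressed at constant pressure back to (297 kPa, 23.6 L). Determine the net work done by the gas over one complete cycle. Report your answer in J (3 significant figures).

Leg (i): W = PᵢVᵢ ln(V_f/Vᵢ) = (7009) ln(77.9/23.6) = 8370 J.
Leg (ii): W = 0.
Leg (iii): W = PΔV = (297)(23.6 − 77.9) = -16127 J.
W_net = 8370 − 16127 = -7757 J.

W_net ≈ -7760 J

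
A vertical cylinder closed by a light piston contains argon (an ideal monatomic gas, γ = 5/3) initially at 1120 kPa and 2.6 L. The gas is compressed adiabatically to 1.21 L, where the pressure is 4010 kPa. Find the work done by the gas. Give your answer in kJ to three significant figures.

W ≈ -2.91 kJ

Adiabatic: W = (P₁V₁ − P₂V₂)/(γ − 1) with γ = 5/3.
P₁V₁ = 2912 J, P₂V₂ = 4852 J.
W = (2912 − 4852) / 0.6667 = -2910 J.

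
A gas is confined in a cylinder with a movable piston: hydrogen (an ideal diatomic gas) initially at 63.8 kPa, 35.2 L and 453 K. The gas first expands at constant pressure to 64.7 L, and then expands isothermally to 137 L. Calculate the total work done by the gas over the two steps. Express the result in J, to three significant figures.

W_total ≈ 4980 J

Step 1 (isobaric): W = PΔV = (63.8 kPa)(64.7 − 35.2 L) = 1882 J.
After step 1: P = 63.8 kPa, V = 64.7 L, T = 832.6 K.
Step 2 (isothermal): W = P₁V₁ ln(V₂/V₁) = (4128) ln(137/64.7) = 3097 J.
W_total = 1882 + 3097 = 4979 J.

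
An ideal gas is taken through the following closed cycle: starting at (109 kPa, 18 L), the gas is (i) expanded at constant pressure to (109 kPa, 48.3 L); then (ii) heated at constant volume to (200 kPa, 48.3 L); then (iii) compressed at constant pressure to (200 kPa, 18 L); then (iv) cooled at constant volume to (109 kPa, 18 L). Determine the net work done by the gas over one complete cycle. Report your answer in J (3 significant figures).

W_net ≈ -2760 J

Constant-volume legs do no work.
W(i) = (109)(48.3 − 18) = 3303 J; W(iii) = (200)(18 − 48.3) = -6060 J.
W_net = 3303 − 6060 = -2757 J (the counter-clockwise enclosed area).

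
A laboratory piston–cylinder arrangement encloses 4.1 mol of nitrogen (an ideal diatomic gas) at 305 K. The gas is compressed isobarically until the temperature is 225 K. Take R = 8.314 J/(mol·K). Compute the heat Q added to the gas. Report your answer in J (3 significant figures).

Q ≈ -9540 J

Isobaric: W = nRΔT = (4.1)(8.314)(-80) = -2727 J.
ΔU = nCᵥΔT with Cᵥ = 5R/2: ΔU = (4.1)(20.79)(-80) = -6817 J.
Q = ΔU + W = -6817 − 2727 = -9544 J.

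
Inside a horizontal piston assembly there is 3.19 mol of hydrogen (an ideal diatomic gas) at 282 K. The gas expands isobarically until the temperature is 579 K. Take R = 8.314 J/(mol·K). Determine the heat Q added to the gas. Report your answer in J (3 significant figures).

Q ≈ 27600 J

Isobaric: W = nRΔT = (3.19)(8.314)(297) = 7877 J.
ΔU = nCᵥΔT with Cᵥ = 5R/2: ΔU = (3.19)(20.79)(297) = 19692 J.
Q = ΔU + W = 19692 + 7877 = 27569 J.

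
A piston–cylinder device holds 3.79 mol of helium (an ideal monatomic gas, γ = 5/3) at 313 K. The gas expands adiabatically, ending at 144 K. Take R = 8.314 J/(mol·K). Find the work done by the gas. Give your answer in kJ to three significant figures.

Adiabatic ⇒ Q = 0, so W_by = −ΔU = nCᵥ(T₁ − T₂).
Cᵥ = 3R/2 = 12.47 J/(mol·K).
W = (3.79)(12.47)(313 − 144) = 7988 J.

W ≈ 7.99 kJ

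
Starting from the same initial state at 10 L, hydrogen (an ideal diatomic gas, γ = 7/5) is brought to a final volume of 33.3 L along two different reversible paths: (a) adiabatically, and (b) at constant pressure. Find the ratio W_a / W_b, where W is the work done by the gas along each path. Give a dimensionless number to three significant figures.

Path (a) adiabatic: W = P₁V₁(1 − (V₁/V₂)^(γ−1))/(γ−1) → W_a/(P₁V₁) = 0.9549.
Path (b) isobaric: W = P₁(V₂ − V₁) → W_b/(P₁V₁) = 2.33.
W_a / W_b = 0.9549 / 2.33 = 0.4098.

W_a / W_b ≈ 0.410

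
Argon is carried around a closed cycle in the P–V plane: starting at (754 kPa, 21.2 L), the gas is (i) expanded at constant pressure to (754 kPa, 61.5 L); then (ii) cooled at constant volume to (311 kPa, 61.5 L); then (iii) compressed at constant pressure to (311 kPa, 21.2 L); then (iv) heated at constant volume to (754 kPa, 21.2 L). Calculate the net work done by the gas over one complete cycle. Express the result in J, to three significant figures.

Constant-volume legs do no work.
W(i) = (754)(61.5 − 21.2) = 30386 J; W(iii) = (311)(21.2 − 61.5) = -12533 J.
W_net = 30386 − 12533 = 17853 J (the clockwise enclosed area).

W_net ≈ 17900 J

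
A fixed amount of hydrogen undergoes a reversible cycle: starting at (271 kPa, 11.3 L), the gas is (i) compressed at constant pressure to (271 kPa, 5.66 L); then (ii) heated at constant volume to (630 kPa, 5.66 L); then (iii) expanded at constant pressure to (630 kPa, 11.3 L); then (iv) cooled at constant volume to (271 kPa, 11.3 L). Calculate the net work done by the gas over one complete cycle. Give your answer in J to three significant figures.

Constant-volume legs do no work.
W(i) = (271)(5.66 − 11.3) = -1528 J; W(iii) = (630)(11.3 − 5.66) = 3553 J.
W_net = -1528 + 3553 = 2025 J (the clockwise enclosed area).

W_net ≈ 2020 J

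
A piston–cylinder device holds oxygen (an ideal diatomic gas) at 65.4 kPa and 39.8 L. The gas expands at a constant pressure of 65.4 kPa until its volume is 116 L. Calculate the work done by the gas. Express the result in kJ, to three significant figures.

Isobaric: W = P ΔV.
W = (65.4 kPa)(116 − 39.8 L) = (65.4)(76.2) = 4983 J.

W ≈ 4.98 kJ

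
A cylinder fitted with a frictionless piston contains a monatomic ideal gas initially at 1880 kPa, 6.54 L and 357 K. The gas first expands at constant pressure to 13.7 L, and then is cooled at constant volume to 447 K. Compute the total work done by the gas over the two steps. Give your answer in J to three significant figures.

Step 1 (isobaric): W = PΔV = (1880 kPa)(13.7 − 6.54 L) = 13461 J.
Step 2 (isochoric): W = 0 (constant volume).
W_total = 13461 + 0 = 13461 J.

W_total ≈ 13500 J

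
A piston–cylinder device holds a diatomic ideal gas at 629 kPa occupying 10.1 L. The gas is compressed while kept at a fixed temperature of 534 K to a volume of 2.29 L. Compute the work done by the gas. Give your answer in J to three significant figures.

W ≈ -9430 J

Isothermal: W = nRT ln(V₂/V₁) = P₁V₁ ln(V₂/V₁).
P₁V₁ = (629 kPa)(10.1 L) = 6353 J.
W = 6353 × ln(2.29/10.1) = 6353 × -1.484
W_by_gas = -9428 J.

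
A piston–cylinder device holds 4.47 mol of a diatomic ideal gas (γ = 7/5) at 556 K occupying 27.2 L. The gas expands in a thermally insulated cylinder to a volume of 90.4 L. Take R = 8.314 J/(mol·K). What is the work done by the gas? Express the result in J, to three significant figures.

W ≈ 19700 J

Adiabatic: TV^(γ−1) = const with γ = 7/5.
T₂ = T₁ (V₁/V₂)^(γ−1) = 556 × (27.2/90.4)^0.4 = 556 × 0.6185 = 343.9 K.
W_by = nCᵥ(T₁ − T₂) = (4.47)(20.79)(556 − 343.9) = 19706 J.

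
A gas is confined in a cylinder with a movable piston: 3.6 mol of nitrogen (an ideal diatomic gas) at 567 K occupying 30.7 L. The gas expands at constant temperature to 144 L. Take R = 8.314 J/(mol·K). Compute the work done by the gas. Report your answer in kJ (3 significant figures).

W ≈ 26.2 kJ

Isothermal: W = nRT ln(V₂/V₁).
W = (3.6)(8.314)(567) × ln(144/30.7)
  = 16971 × 1.546
W_by_gas = 26229 J.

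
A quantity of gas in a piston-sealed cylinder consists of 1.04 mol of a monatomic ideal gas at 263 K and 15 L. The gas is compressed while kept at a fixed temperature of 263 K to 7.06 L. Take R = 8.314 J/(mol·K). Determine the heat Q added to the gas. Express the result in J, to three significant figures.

Isothermal ⇒ ΔU = 0, so Q = W = nRT ln(V₂/V₁).
Q = (1.04)(8.314)(263) ln(7.06/15) = 2274 × -0.7536 = -1714 J.

Q ≈ -1710 J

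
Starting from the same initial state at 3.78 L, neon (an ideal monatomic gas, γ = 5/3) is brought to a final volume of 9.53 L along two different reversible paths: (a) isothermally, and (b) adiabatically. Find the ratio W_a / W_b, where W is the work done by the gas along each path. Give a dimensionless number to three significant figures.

Path (a) isothermal: W = P₁V₁ ln(V₂/V₁) → W_a/(P₁V₁) = 0.9247.
Path (b) adiabatic: W = P₁V₁(1 − (V₁/V₂)^(γ−1))/(γ−1) → W_b/(P₁V₁) = 0.6902.
W_a / W_b = 0.9247 / 0.6902 = 1.34.

W_a / W_b ≈ 1.34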